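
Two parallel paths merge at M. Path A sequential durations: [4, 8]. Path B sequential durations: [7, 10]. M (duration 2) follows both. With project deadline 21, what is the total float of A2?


Forward pass: ES(A2) = sum of predecessors on chain A = 4
EF = ES + duration = 4 + 8 = 12
Backward pass: LF(M) = deadline = 21; LS(M) = 21 - 2 = 19
LF(A2) = LS(M) - sum(successors on chain A) = 19 - 0 = 19
LS = LF - duration = 19 - 8 = 11
Total float = LS - ES = 11 - 4 = 7

7


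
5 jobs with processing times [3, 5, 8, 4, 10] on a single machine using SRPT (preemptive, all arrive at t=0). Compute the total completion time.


Since all jobs arrive at t=0, SRPT equals SPT ordering.
SPT order: [3, 4, 5, 8, 10]
Completion times:
  Job 1: p=3, C=3
  Job 2: p=4, C=7
  Job 3: p=5, C=12
  Job 4: p=8, C=20
  Job 5: p=10, C=30
Total completion time = 3 + 7 + 12 + 20 + 30 = 72

72


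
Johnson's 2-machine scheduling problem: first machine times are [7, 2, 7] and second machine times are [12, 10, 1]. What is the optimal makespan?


Apply Johnson's rule:
  Group 1 (a <= b): [(2, 2, 10), (1, 7, 12)]
  Group 2 (a > b): [(3, 7, 1)]
Optimal job order: [2, 1, 3]
Schedule:
  Job 2: M1 done at 2, M2 done at 12
  Job 1: M1 done at 9, M2 done at 24
  Job 3: M1 done at 16, M2 done at 25
Makespan = 25

25


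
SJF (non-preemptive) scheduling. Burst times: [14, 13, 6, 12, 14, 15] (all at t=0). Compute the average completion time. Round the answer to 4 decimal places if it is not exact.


SJF order (ascending): [6, 12, 13, 14, 14, 15]
Completion times:
  Job 1: burst=6, C=6
  Job 2: burst=12, C=18
  Job 3: burst=13, C=31
  Job 4: burst=14, C=45
  Job 5: burst=14, C=59
  Job 6: burst=15, C=74
Average completion = 233/6 = 38.8333

38.8333


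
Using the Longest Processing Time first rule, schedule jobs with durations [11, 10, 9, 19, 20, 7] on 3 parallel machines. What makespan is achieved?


Sort jobs in decreasing order (LPT): [20, 19, 11, 10, 9, 7]
Assign each job to the least loaded machine:
  Machine 1: jobs [20, 7], load = 27
  Machine 2: jobs [19, 9], load = 28
  Machine 3: jobs [11, 10], load = 21
Makespan = max load = 28

28


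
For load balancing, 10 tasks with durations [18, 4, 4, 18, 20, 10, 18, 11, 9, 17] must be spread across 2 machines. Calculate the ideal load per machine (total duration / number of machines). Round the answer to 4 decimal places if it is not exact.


Total processing time = 18 + 4 + 4 + 18 + 20 + 10 + 18 + 11 + 9 + 17 = 129
Number of machines = 2
Ideal balanced load = 129 / 2 = 64.5

64.5


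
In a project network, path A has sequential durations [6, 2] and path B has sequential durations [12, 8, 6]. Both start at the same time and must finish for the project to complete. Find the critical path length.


Path A total = 6 + 2 = 8
Path B total = 12 + 8 + 6 = 26
Critical path = longest path = max(8, 26) = 26

26


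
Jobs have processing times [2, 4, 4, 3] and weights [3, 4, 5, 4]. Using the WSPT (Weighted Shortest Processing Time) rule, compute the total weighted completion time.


Compute p/w ratios and sort ascending (WSPT): [(2, 3), (3, 4), (4, 5), (4, 4)]
Compute weighted completion times:
  Job (p=2,w=3): C=2, w*C=3*2=6
  Job (p=3,w=4): C=5, w*C=4*5=20
  Job (p=4,w=5): C=9, w*C=5*9=45
  Job (p=4,w=4): C=13, w*C=4*13=52
Total weighted completion time = 123

123


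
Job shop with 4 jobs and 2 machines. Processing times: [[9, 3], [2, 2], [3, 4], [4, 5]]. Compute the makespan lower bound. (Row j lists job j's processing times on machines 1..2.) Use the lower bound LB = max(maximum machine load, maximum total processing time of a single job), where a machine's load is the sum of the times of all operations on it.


Machine loads:
  Machine 1: 9 + 2 + 3 + 4 = 18
  Machine 2: 3 + 2 + 4 + 5 = 14
Max machine load = 18
Job totals:
  Job 1: 12
  Job 2: 4
  Job 3: 7
  Job 4: 9
Max job total = 12
Lower bound = max(18, 12) = 18

18


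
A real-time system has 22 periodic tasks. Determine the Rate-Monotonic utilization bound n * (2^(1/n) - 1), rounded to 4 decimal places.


Compute 2^(1/22) = 1.0320082797
Subtract 1: 1.0320082797 - 1 = 0.0320082797
Multiply by n: 22 * 0.0320082797 = 0.7041821534
Round to 4 dp: 0.7042

0.7042


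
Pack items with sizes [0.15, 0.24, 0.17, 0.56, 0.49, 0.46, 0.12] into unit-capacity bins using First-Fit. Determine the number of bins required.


Place items sequentially using First-Fit:
  Item 0.15 -> new Bin 1
  Item 0.24 -> Bin 1 (now 0.39)
  Item 0.17 -> Bin 1 (now 0.56)
  Item 0.56 -> new Bin 2
  Item 0.49 -> new Bin 3
  Item 0.46 -> Bin 3 (now 0.95)
  Item 0.12 -> Bin 1 (now 0.68)
Total bins used = 3

3


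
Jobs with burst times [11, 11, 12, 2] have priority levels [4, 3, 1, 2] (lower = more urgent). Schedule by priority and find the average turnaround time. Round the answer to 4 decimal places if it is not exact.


Sort by priority (ascending = highest first):
Order: [(1, 12), (2, 2), (3, 11), (4, 11)]
Completion times:
  Priority 1, burst=12, C=12
  Priority 2, burst=2, C=14
  Priority 3, burst=11, C=25
  Priority 4, burst=11, C=36
Average turnaround = 87/4 = 21.75

21.75


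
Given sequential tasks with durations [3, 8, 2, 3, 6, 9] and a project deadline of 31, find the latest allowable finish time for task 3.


LF(activity 3) = deadline - sum of successor durations
Successors: activities 4 through 6 with durations [3, 6, 9]
Sum of successor durations = 18
LF = 31 - 18 = 13

13


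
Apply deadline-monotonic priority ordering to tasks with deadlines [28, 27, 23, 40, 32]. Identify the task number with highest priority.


Sort tasks by relative deadline (ascending):
  Task 3: deadline = 23
  Task 2: deadline = 27
  Task 1: deadline = 28
  Task 5: deadline = 32
  Task 4: deadline = 40
Priority order (highest first): [3, 2, 1, 5, 4]
Highest priority task = 3

3


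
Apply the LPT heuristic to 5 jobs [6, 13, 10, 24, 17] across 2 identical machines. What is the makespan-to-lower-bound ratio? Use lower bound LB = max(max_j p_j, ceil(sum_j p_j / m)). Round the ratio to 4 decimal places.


LPT order: [24, 17, 13, 10, 6]
Machine loads after assignment: [34, 36]
LPT makespan = 36
Lower bound = max(max_job, ceil(total/2)) = max(24, 35) = 35
Ratio = 36 / 35 = 1.0286

1.0286


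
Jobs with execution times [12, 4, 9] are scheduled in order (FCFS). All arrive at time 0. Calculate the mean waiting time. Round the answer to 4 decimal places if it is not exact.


FCFS order (as given): [12, 4, 9]
Waiting times:
  Job 1: wait = 0
  Job 2: wait = 12
  Job 3: wait = 16
Sum of waiting times = 28
Average waiting time = 28/3 = 9.3333

9.3333


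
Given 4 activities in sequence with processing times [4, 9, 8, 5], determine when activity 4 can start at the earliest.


Activity 4 starts after activities 1 through 3 complete.
Predecessor durations: [4, 9, 8]
ES = 4 + 9 + 8 = 21

21


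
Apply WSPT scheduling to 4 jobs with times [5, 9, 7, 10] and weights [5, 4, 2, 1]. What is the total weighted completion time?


Compute p/w ratios and sort ascending (WSPT): [(5, 5), (9, 4), (7, 2), (10, 1)]
Compute weighted completion times:
  Job (p=5,w=5): C=5, w*C=5*5=25
  Job (p=9,w=4): C=14, w*C=4*14=56
  Job (p=7,w=2): C=21, w*C=2*21=42
  Job (p=10,w=1): C=31, w*C=1*31=31
Total weighted completion time = 154

154


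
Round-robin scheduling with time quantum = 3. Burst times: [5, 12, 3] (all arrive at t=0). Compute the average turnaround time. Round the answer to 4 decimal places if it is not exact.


Time quantum = 3
Execution trace:
  J1 runs 3 units, time = 3
  J2 runs 3 units, time = 6
  J3 runs 3 units, time = 9
  J1 runs 2 units, time = 11
  J2 runs 3 units, time = 14
  J2 runs 3 units, time = 17
  J2 runs 3 units, time = 20
Finish times: [11, 20, 9]
Average turnaround = 40/3 = 13.3333

13.3333


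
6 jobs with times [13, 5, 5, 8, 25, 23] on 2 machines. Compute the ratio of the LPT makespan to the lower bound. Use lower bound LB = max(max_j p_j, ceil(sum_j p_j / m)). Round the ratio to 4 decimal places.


LPT order: [25, 23, 13, 8, 5, 5]
Machine loads after assignment: [38, 41]
LPT makespan = 41
Lower bound = max(max_job, ceil(total/2)) = max(25, 40) = 40
Ratio = 41 / 40 = 1.025

1.025


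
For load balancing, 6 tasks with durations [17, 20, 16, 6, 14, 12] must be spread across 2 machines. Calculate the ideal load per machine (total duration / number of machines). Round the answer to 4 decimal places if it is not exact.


Total processing time = 17 + 20 + 16 + 6 + 14 + 12 = 85
Number of machines = 2
Ideal balanced load = 85 / 2 = 42.5

42.5


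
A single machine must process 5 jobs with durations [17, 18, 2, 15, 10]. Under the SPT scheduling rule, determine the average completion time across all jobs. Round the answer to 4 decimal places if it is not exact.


Sort jobs by processing time (SPT order): [2, 10, 15, 17, 18]
Compute completion times sequentially:
  Job 1: processing = 2, completes at 2
  Job 2: processing = 10, completes at 12
  Job 3: processing = 15, completes at 27
  Job 4: processing = 17, completes at 44
  Job 5: processing = 18, completes at 62
Sum of completion times = 147
Average completion time = 147/5 = 29.4

29.4


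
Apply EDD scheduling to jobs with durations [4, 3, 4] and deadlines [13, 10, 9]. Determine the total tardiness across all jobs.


Sort by due date (EDD order): [(4, 9), (3, 10), (4, 13)]
Compute completion times and tardiness:
  Job 1: p=4, d=9, C=4, tardiness=max(0,4-9)=0
  Job 2: p=3, d=10, C=7, tardiness=max(0,7-10)=0
  Job 3: p=4, d=13, C=11, tardiness=max(0,11-13)=0
Total tardiness = 0

0


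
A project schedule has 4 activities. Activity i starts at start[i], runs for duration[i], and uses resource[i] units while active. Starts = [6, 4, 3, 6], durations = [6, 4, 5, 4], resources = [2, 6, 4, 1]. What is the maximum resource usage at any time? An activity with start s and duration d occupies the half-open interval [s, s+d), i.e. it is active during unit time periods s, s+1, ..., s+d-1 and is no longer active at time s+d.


Each activity i is active on [start_i, start_i + duration_i).
Compute total resource usage per time slot:
  t=0: active resources = [], total = 0
  t=1: active resources = [], total = 0
  t=2: active resources = [], total = 0
  t=3: active resources = [4], total = 4
  t=4: active resources = [6, 4], total = 10
  t=5: active resources = [6, 4], total = 10
  t=6: active resources = [2, 6, 4, 1], total = 13
  t=7: active resources = [2, 6, 4, 1], total = 13
  t=8: active resources = [2, 1], total = 3
  t=9: active resources = [2, 1], total = 3
  t=10: active resources = [2], total = 2
  t=11: active resources = [2], total = 2
Peak resource demand = 13

13


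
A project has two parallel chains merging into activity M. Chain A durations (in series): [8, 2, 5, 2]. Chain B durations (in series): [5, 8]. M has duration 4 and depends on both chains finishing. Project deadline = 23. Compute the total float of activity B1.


Forward pass: ES(B1) = sum of predecessors on chain B = 0
EF = ES + duration = 0 + 5 = 5
Backward pass: LF(M) = deadline = 23; LS(M) = 23 - 4 = 19
LF(B1) = LS(M) - sum(successors on chain B) = 19 - 8 = 11
LS = LF - duration = 11 - 5 = 6
Total float = LS - ES = 6 - 0 = 6

6


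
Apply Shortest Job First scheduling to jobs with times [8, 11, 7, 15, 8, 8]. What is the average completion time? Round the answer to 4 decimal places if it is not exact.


SJF order (ascending): [7, 8, 8, 8, 11, 15]
Completion times:
  Job 1: burst=7, C=7
  Job 2: burst=8, C=15
  Job 3: burst=8, C=23
  Job 4: burst=8, C=31
  Job 5: burst=11, C=42
  Job 6: burst=15, C=57
Average completion = 175/6 = 29.1667

29.1667


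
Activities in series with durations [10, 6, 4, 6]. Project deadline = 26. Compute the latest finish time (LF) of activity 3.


LF(activity 3) = deadline - sum of successor durations
Successors: activities 4 through 4 with durations [6]
Sum of successor durations = 6
LF = 26 - 6 = 20

20


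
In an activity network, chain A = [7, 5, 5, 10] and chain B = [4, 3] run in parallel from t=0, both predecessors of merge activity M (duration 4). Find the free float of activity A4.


ES(A4) = sum of predecessors on chain A = 17
EF(A4) = ES + duration = 17 + 10 = 27
Successor of A4 is M. ES(M) = max(sum(A), sum(B)) = max(27, 7) = 27
Free float = ES(successor) - EF(current) = 27 - 27 = 0

0


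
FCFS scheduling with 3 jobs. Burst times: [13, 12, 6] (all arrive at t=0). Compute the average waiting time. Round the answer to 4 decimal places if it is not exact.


FCFS order (as given): [13, 12, 6]
Waiting times:
  Job 1: wait = 0
  Job 2: wait = 13
  Job 3: wait = 25
Sum of waiting times = 38
Average waiting time = 38/3 = 12.6667

12.6667


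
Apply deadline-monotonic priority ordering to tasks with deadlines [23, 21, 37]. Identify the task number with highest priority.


Sort tasks by relative deadline (ascending):
  Task 2: deadline = 21
  Task 1: deadline = 23
  Task 3: deadline = 37
Priority order (highest first): [2, 1, 3]
Highest priority task = 2

2


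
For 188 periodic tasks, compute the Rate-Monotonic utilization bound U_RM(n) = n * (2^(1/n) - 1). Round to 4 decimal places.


Compute 2^(1/188) = 1.0036937583
Subtract 1: 1.0036937583 - 1 = 0.0036937583
Multiply by n: 188 * 0.0036937583 = 0.6944265604
Round to 4 dp: 0.6944

0.6944


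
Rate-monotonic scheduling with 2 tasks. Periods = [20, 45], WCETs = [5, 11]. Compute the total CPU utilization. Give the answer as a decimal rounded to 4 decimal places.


Compute individual utilizations (exact fractions):
  Task 1: C/T = 5/20 = 1/4 (approx. 0.25)
  Task 2: C/T = 11/45 (approx. 0.2444)
Total utilization U = 1/4 + 11/45 = 89/180
Rounded to 4 decimal places: U = 0.4944
RM (Liu & Layland) bound for 2 tasks = 0.828427; compare with U = 89/180 (approx. 0.494444)
U <= bound, so schedulable by RM sufficient condition.

0.4944


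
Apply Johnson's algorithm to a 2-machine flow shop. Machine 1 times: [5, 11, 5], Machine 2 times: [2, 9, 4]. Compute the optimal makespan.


Apply Johnson's rule:
  Group 1 (a <= b): []
  Group 2 (a > b): [(2, 11, 9), (3, 5, 4), (1, 5, 2)]
Optimal job order: [2, 3, 1]
Schedule:
  Job 2: M1 done at 11, M2 done at 20
  Job 3: M1 done at 16, M2 done at 24
  Job 1: M1 done at 21, M2 done at 26
Makespan = 26

26


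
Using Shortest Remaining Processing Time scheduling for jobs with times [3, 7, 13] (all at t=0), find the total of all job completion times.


Since all jobs arrive at t=0, SRPT equals SPT ordering.
SPT order: [3, 7, 13]
Completion times:
  Job 1: p=3, C=3
  Job 2: p=7, C=10
  Job 3: p=13, C=23
Total completion time = 3 + 10 + 23 = 36

36


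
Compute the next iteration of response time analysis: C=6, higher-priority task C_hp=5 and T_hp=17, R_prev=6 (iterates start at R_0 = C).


R_next = C + ceil(R_prev / T_hp) * C_hp
ceil(6 / 17) = ceil(0.3529) = 1
Interference = 1 * 5 = 5
R_next = 6 + 5 = 11

11


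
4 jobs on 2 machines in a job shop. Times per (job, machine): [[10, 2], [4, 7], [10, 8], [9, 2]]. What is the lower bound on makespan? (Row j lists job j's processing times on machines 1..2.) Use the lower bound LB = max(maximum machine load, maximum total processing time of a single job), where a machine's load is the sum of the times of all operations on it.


Machine loads:
  Machine 1: 10 + 4 + 10 + 9 = 33
  Machine 2: 2 + 7 + 8 + 2 = 19
Max machine load = 33
Job totals:
  Job 1: 12
  Job 2: 11
  Job 3: 18
  Job 4: 11
Max job total = 18
Lower bound = max(33, 18) = 33

33


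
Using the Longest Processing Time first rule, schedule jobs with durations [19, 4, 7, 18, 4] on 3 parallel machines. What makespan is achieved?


Sort jobs in decreasing order (LPT): [19, 18, 7, 4, 4]
Assign each job to the least loaded machine:
  Machine 1: jobs [19], load = 19
  Machine 2: jobs [18], load = 18
  Machine 3: jobs [7, 4, 4], load = 15
Makespan = max load = 19

19


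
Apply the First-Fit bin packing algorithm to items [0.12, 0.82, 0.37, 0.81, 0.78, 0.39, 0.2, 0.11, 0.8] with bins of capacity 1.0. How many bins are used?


Place items sequentially using First-Fit:
  Item 0.12 -> new Bin 1
  Item 0.82 -> Bin 1 (now 0.94)
  Item 0.37 -> new Bin 2
  Item 0.81 -> new Bin 3
  Item 0.78 -> new Bin 4
  Item 0.39 -> Bin 2 (now 0.76)
  Item 0.2 -> Bin 2 (now 0.96)
  Item 0.11 -> Bin 3 (now 0.92)
  Item 0.8 -> new Bin 5
Total bins used = 5

5


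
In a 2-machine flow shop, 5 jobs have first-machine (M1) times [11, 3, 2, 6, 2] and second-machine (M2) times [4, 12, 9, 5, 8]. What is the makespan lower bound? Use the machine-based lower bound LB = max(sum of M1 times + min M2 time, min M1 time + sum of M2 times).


LB1 = sum(M1 times) + min(M2 times) = 24 + 4 = 28
LB2 = min(M1 times) + sum(M2 times) = 2 + 38 = 40
Lower bound = max(LB1, LB2) = max(28, 40) = 40

40


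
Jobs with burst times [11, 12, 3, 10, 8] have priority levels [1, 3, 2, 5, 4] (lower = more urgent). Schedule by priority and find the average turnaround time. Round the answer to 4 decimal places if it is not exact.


Sort by priority (ascending = highest first):
Order: [(1, 11), (2, 3), (3, 12), (4, 8), (5, 10)]
Completion times:
  Priority 1, burst=11, C=11
  Priority 2, burst=3, C=14
  Priority 3, burst=12, C=26
  Priority 4, burst=8, C=34
  Priority 5, burst=10, C=44
Average turnaround = 129/5 = 25.8

25.8


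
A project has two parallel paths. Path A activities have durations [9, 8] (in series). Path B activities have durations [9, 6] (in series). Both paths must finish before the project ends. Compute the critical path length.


Path A total = 9 + 8 = 17
Path B total = 9 + 6 = 15
Critical path = longest path = max(17, 15) = 17

17


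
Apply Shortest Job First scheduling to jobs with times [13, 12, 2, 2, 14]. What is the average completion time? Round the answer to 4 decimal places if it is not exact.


SJF order (ascending): [2, 2, 12, 13, 14]
Completion times:
  Job 1: burst=2, C=2
  Job 2: burst=2, C=4
  Job 3: burst=12, C=16
  Job 4: burst=13, C=29
  Job 5: burst=14, C=43
Average completion = 94/5 = 18.8

18.8


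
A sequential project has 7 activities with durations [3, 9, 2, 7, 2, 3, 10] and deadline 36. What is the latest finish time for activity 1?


LF(activity 1) = deadline - sum of successor durations
Successors: activities 2 through 7 with durations [9, 2, 7, 2, 3, 10]
Sum of successor durations = 33
LF = 36 - 33 = 3

3


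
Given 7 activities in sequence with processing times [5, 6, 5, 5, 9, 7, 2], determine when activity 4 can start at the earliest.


Activity 4 starts after activities 1 through 3 complete.
Predecessor durations: [5, 6, 5]
ES = 5 + 6 + 5 = 16

16


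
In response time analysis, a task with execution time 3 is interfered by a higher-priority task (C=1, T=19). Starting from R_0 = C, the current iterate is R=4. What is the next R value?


R_next = C + ceil(R_prev / T_hp) * C_hp
ceil(4 / 19) = ceil(0.2105) = 1
Interference = 1 * 1 = 1
R_next = 3 + 1 = 4
R_next = R_prev, so the iteration has converged (response time = 4).

4


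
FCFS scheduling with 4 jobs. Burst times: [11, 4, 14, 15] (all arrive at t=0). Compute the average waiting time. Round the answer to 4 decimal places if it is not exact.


FCFS order (as given): [11, 4, 14, 15]
Waiting times:
  Job 1: wait = 0
  Job 2: wait = 11
  Job 3: wait = 15
  Job 4: wait = 29
Sum of waiting times = 55
Average waiting time = 55/4 = 13.75

13.75


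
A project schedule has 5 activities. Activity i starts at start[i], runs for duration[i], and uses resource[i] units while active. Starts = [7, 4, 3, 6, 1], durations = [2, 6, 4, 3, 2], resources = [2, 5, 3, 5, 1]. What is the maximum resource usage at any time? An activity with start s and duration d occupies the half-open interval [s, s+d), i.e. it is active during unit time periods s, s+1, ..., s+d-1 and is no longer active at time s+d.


Each activity i is active on [start_i, start_i + duration_i).
Compute total resource usage per time slot:
  t=0: active resources = [], total = 0
  t=1: active resources = [1], total = 1
  t=2: active resources = [1], total = 1
  t=3: active resources = [3], total = 3
  t=4: active resources = [5, 3], total = 8
  t=5: active resources = [5, 3], total = 8
  t=6: active resources = [5, 3, 5], total = 13
  t=7: active resources = [2, 5, 5], total = 12
  t=8: active resources = [2, 5, 5], total = 12
  t=9: active resources = [5], total = 5
Peak resource demand = 13

13


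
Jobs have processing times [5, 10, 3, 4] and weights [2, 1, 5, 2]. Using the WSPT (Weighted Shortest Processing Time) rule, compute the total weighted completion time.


Compute p/w ratios and sort ascending (WSPT): [(3, 5), (4, 2), (5, 2), (10, 1)]
Compute weighted completion times:
  Job (p=3,w=5): C=3, w*C=5*3=15
  Job (p=4,w=2): C=7, w*C=2*7=14
  Job (p=5,w=2): C=12, w*C=2*12=24
  Job (p=10,w=1): C=22, w*C=1*22=22
Total weighted completion time = 75

75


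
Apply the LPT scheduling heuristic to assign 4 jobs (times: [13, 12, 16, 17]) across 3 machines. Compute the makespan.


Sort jobs in decreasing order (LPT): [17, 16, 13, 12]
Assign each job to the least loaded machine:
  Machine 1: jobs [17], load = 17
  Machine 2: jobs [16], load = 16
  Machine 3: jobs [13, 12], load = 25
Makespan = max load = 25

25


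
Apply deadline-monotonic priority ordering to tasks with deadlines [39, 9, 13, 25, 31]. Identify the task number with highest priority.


Sort tasks by relative deadline (ascending):
  Task 2: deadline = 9
  Task 3: deadline = 13
  Task 4: deadline = 25
  Task 5: deadline = 31
  Task 1: deadline = 39
Priority order (highest first): [2, 3, 4, 5, 1]
Highest priority task = 2

2


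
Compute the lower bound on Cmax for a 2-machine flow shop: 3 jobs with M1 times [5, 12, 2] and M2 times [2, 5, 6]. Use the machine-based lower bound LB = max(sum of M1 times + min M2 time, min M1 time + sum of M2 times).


LB1 = sum(M1 times) + min(M2 times) = 19 + 2 = 21
LB2 = min(M1 times) + sum(M2 times) = 2 + 13 = 15
Lower bound = max(LB1, LB2) = max(21, 15) = 21

21


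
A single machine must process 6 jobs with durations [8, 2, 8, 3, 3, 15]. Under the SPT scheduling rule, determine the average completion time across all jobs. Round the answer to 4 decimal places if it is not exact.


Sort jobs by processing time (SPT order): [2, 3, 3, 8, 8, 15]
Compute completion times sequentially:
  Job 1: processing = 2, completes at 2
  Job 2: processing = 3, completes at 5
  Job 3: processing = 3, completes at 8
  Job 4: processing = 8, completes at 16
  Job 5: processing = 8, completes at 24
  Job 6: processing = 15, completes at 39
Sum of completion times = 94
Average completion time = 94/6 = 15.6667

15.6667


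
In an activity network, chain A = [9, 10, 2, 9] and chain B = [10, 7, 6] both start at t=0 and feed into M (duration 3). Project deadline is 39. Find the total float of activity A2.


Forward pass: ES(A2) = sum of predecessors on chain A = 9
EF = ES + duration = 9 + 10 = 19
Backward pass: LF(M) = deadline = 39; LS(M) = 39 - 3 = 36
LF(A2) = LS(M) - sum(successors on chain A) = 36 - 11 = 25
LS = LF - duration = 25 - 10 = 15
Total float = LS - ES = 15 - 9 = 6

6


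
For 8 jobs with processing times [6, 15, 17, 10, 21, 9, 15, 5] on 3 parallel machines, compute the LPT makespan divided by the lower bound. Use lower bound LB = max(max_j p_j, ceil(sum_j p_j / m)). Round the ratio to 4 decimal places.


LPT order: [21, 17, 15, 15, 10, 9, 6, 5]
Machine loads after assignment: [35, 33, 30]
LPT makespan = 35
Lower bound = max(max_job, ceil(total/3)) = max(21, 33) = 33
Ratio = 35 / 33 = 1.0606

1.0606


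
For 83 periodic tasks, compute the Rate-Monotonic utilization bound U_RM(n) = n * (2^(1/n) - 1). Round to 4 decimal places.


Compute 2^(1/83) = 1.0083861392
Subtract 1: 1.0083861392 - 1 = 0.0083861392
Multiply by n: 83 * 0.0083861392 = 0.6960495536
Round to 4 dp: 0.6960

0.6960


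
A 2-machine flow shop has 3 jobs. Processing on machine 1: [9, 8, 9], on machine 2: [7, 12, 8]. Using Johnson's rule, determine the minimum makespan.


Apply Johnson's rule:
  Group 1 (a <= b): [(2, 8, 12)]
  Group 2 (a > b): [(3, 9, 8), (1, 9, 7)]
Optimal job order: [2, 3, 1]
Schedule:
  Job 2: M1 done at 8, M2 done at 20
  Job 3: M1 done at 17, M2 done at 28
  Job 1: M1 done at 26, M2 done at 35
Makespan = 35

35


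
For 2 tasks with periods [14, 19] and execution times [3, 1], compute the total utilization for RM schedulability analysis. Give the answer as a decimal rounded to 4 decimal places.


Compute individual utilizations (exact fractions):
  Task 1: C/T = 3/14 (approx. 0.2143)
  Task 2: C/T = 1/19 (approx. 0.0526)
Total utilization U = 3/14 + 1/19 = 71/266
Rounded to 4 decimal places: U = 0.2669
RM (Liu & Layland) bound for 2 tasks = 0.828427; compare with U = 71/266 (approx. 0.266917)
U <= bound, so schedulable by RM sufficient condition.

0.2669


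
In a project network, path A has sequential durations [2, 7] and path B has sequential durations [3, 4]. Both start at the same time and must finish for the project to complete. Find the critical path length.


Path A total = 2 + 7 = 9
Path B total = 3 + 4 = 7
Critical path = longest path = max(9, 7) = 9

9


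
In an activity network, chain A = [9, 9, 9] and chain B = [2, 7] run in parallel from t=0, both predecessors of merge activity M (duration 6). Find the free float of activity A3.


ES(A3) = sum of predecessors on chain A = 18
EF(A3) = ES + duration = 18 + 9 = 27
Successor of A3 is M. ES(M) = max(sum(A), sum(B)) = max(27, 9) = 27
Free float = ES(successor) - EF(current) = 27 - 27 = 0

0


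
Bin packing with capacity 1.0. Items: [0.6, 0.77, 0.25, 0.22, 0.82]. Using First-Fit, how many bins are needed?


Place items sequentially using First-Fit:
  Item 0.6 -> new Bin 1
  Item 0.77 -> new Bin 2
  Item 0.25 -> Bin 1 (now 0.85)
  Item 0.22 -> Bin 2 (now 0.99)
  Item 0.82 -> new Bin 3
Total bins used = 3

3


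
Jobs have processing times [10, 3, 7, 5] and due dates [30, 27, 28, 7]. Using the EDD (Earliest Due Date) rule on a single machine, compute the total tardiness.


Sort by due date (EDD order): [(5, 7), (3, 27), (7, 28), (10, 30)]
Compute completion times and tardiness:
  Job 1: p=5, d=7, C=5, tardiness=max(0,5-7)=0
  Job 2: p=3, d=27, C=8, tardiness=max(0,8-27)=0
  Job 3: p=7, d=28, C=15, tardiness=max(0,15-28)=0
  Job 4: p=10, d=30, C=25, tardiness=max(0,25-30)=0
Total tardiness = 0

0


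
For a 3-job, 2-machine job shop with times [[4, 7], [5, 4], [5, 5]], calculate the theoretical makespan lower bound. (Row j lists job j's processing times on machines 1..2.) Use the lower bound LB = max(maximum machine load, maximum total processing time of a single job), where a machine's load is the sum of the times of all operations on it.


Machine loads:
  Machine 1: 4 + 5 + 5 = 14
  Machine 2: 7 + 4 + 5 = 16
Max machine load = 16
Job totals:
  Job 1: 11
  Job 2: 9
  Job 3: 10
Max job total = 11
Lower bound = max(16, 11) = 16

16


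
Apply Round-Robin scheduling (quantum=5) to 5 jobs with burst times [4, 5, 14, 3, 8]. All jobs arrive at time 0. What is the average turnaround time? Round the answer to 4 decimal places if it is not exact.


Time quantum = 5
Execution trace:
  J1 runs 4 units, time = 4
  J2 runs 5 units, time = 9
  J3 runs 5 units, time = 14
  J4 runs 3 units, time = 17
  J5 runs 5 units, time = 22
  J3 runs 5 units, time = 27
  J5 runs 3 units, time = 30
  J3 runs 4 units, time = 34
Finish times: [4, 9, 34, 17, 30]
Average turnaround = 94/5 = 18.8

18.8


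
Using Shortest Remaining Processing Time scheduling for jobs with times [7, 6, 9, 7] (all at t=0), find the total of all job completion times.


Since all jobs arrive at t=0, SRPT equals SPT ordering.
SPT order: [6, 7, 7, 9]
Completion times:
  Job 1: p=6, C=6
  Job 2: p=7, C=13
  Job 3: p=7, C=20
  Job 4: p=9, C=29
Total completion time = 6 + 13 + 20 + 29 = 68

68


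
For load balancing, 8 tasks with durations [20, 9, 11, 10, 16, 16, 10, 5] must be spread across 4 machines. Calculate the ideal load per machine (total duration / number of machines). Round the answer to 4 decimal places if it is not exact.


Total processing time = 20 + 9 + 11 + 10 + 16 + 16 + 10 + 5 = 97
Number of machines = 4
Ideal balanced load = 97 / 4 = 24.25

24.25


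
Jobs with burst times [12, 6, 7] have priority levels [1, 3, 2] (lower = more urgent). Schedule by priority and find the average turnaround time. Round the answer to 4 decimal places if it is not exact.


Sort by priority (ascending = highest first):
Order: [(1, 12), (2, 7), (3, 6)]
Completion times:
  Priority 1, burst=12, C=12
  Priority 2, burst=7, C=19
  Priority 3, burst=6, C=25
Average turnaround = 56/3 = 18.6667

18.6667


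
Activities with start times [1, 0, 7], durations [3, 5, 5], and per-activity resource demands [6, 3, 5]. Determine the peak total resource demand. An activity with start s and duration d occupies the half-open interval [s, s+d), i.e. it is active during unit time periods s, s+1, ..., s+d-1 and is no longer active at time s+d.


Each activity i is active on [start_i, start_i + duration_i).
Compute total resource usage per time slot:
  t=0: active resources = [3], total = 3
  t=1: active resources = [6, 3], total = 9
  t=2: active resources = [6, 3], total = 9
  t=3: active resources = [6, 3], total = 9
  t=4: active resources = [3], total = 3
  t=5: active resources = [], total = 0
  t=6: active resources = [], total = 0
  t=7: active resources = [5], total = 5
  t=8: active resources = [5], total = 5
  t=9: active resources = [5], total = 5
  t=10: active resources = [5], total = 5
  t=11: active resources = [5], total = 5
Peak resource demand = 9

9


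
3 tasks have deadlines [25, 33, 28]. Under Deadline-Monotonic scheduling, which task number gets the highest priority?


Sort tasks by relative deadline (ascending):
  Task 1: deadline = 25
  Task 3: deadline = 28
  Task 2: deadline = 33
Priority order (highest first): [1, 3, 2]
Highest priority task = 1

1


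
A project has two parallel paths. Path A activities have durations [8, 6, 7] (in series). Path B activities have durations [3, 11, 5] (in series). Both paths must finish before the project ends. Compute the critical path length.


Path A total = 8 + 6 + 7 = 21
Path B total = 3 + 11 + 5 = 19
Critical path = longest path = max(21, 19) = 21

21


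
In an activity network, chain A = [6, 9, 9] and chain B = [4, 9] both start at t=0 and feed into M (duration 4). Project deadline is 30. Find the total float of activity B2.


Forward pass: ES(B2) = sum of predecessors on chain B = 4
EF = ES + duration = 4 + 9 = 13
Backward pass: LF(M) = deadline = 30; LS(M) = 30 - 4 = 26
LF(B2) = LS(M) - sum(successors on chain B) = 26 - 0 = 26
LS = LF - duration = 26 - 9 = 17
Total float = LS - ES = 17 - 4 = 13

13


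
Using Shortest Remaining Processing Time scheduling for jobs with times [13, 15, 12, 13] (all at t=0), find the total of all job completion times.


Since all jobs arrive at t=0, SRPT equals SPT ordering.
SPT order: [12, 13, 13, 15]
Completion times:
  Job 1: p=12, C=12
  Job 2: p=13, C=25
  Job 3: p=13, C=38
  Job 4: p=15, C=53
Total completion time = 12 + 25 + 38 + 53 = 128

128


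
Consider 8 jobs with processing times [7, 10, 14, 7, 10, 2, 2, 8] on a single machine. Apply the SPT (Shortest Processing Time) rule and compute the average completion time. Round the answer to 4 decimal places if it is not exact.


Sort jobs by processing time (SPT order): [2, 2, 7, 7, 8, 10, 10, 14]
Compute completion times sequentially:
  Job 1: processing = 2, completes at 2
  Job 2: processing = 2, completes at 4
  Job 3: processing = 7, completes at 11
  Job 4: processing = 7, completes at 18
  Job 5: processing = 8, completes at 26
  Job 6: processing = 10, completes at 36
  Job 7: processing = 10, completes at 46
  Job 8: processing = 14, completes at 60
Sum of completion times = 203
Average completion time = 203/8 = 25.375

25.375


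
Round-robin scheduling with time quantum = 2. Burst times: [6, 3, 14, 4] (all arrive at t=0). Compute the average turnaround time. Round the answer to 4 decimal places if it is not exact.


Time quantum = 2
Execution trace:
  J1 runs 2 units, time = 2
  J2 runs 2 units, time = 4
  J3 runs 2 units, time = 6
  J4 runs 2 units, time = 8
  J1 runs 2 units, time = 10
  J2 runs 1 units, time = 11
  J3 runs 2 units, time = 13
  J4 runs 2 units, time = 15
  J1 runs 2 units, time = 17
  J3 runs 2 units, time = 19
  J3 runs 2 units, time = 21
  J3 runs 2 units, time = 23
  J3 runs 2 units, time = 25
  J3 runs 2 units, time = 27
Finish times: [17, 11, 27, 15]
Average turnaround = 70/4 = 17.5

17.5


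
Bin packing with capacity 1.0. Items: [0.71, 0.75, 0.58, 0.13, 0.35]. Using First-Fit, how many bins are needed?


Place items sequentially using First-Fit:
  Item 0.71 -> new Bin 1
  Item 0.75 -> new Bin 2
  Item 0.58 -> new Bin 3
  Item 0.13 -> Bin 1 (now 0.84)
  Item 0.35 -> Bin 3 (now 0.93)
Total bins used = 3

3


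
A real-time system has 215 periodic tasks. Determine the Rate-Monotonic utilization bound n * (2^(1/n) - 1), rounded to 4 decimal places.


Compute 2^(1/215) = 1.0032291429
Subtract 1: 1.0032291429 - 1 = 0.0032291429
Multiply by n: 215 * 0.0032291429 = 0.6942657235
Round to 4 dp: 0.6943

0.6943


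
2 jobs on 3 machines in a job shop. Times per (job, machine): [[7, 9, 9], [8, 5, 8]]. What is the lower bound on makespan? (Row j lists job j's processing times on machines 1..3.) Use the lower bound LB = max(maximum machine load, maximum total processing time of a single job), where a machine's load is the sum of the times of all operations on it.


Machine loads:
  Machine 1: 7 + 8 = 15
  Machine 2: 9 + 5 = 14
  Machine 3: 9 + 8 = 17
Max machine load = 17
Job totals:
  Job 1: 25
  Job 2: 21
Max job total = 25
Lower bound = max(17, 25) = 25

25


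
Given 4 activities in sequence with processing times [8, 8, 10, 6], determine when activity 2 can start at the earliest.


Activity 2 starts after activities 1 through 1 complete.
Predecessor durations: [8]
ES = 8 = 8

8


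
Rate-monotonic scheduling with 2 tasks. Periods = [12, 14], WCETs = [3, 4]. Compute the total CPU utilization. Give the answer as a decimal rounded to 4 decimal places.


Compute individual utilizations (exact fractions):
  Task 1: C/T = 3/12 = 1/4 (approx. 0.25)
  Task 2: C/T = 4/14 = 2/7 (approx. 0.2857)
Total utilization U = 1/4 + 2/7 = 15/28
Rounded to 4 decimal places: U = 0.5357
RM (Liu & Layland) bound for 2 tasks = 0.828427; compare with U = 15/28 (approx. 0.535714)
U <= bound, so schedulable by RM sufficient condition.

0.5357


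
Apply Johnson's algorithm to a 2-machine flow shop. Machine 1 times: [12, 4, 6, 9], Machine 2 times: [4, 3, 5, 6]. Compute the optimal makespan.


Apply Johnson's rule:
  Group 1 (a <= b): []
  Group 2 (a > b): [(4, 9, 6), (3, 6, 5), (1, 12, 4), (2, 4, 3)]
Optimal job order: [4, 3, 1, 2]
Schedule:
  Job 4: M1 done at 9, M2 done at 15
  Job 3: M1 done at 15, M2 done at 20
  Job 1: M1 done at 27, M2 done at 31
  Job 2: M1 done at 31, M2 done at 34
Makespan = 34

34


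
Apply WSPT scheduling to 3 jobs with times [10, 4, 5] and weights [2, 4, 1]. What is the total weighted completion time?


Compute p/w ratios and sort ascending (WSPT): [(4, 4), (10, 2), (5, 1)]
Compute weighted completion times:
  Job (p=4,w=4): C=4, w*C=4*4=16
  Job (p=10,w=2): C=14, w*C=2*14=28
  Job (p=5,w=1): C=19, w*C=1*19=19
Total weighted completion time = 63

63


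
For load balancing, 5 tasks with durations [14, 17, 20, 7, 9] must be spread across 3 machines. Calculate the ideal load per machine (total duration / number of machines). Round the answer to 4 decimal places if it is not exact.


Total processing time = 14 + 17 + 20 + 7 + 9 = 67
Number of machines = 3
Ideal balanced load = 67 / 3 = 22.3333

22.3333


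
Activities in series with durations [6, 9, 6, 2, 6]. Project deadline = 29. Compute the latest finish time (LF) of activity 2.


LF(activity 2) = deadline - sum of successor durations
Successors: activities 3 through 5 with durations [6, 2, 6]
Sum of successor durations = 14
LF = 29 - 14 = 15

15


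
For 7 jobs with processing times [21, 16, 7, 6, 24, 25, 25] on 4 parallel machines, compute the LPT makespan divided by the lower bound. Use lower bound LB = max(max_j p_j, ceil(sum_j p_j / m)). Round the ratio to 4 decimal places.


LPT order: [25, 25, 24, 21, 16, 7, 6]
Machine loads after assignment: [31, 25, 31, 37]
LPT makespan = 37
Lower bound = max(max_job, ceil(total/4)) = max(25, 31) = 31
Ratio = 37 / 31 = 1.1935

1.1935


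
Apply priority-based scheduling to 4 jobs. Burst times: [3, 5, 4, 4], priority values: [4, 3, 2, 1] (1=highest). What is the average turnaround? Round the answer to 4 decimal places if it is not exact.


Sort by priority (ascending = highest first):
Order: [(1, 4), (2, 4), (3, 5), (4, 3)]
Completion times:
  Priority 1, burst=4, C=4
  Priority 2, burst=4, C=8
  Priority 3, burst=5, C=13
  Priority 4, burst=3, C=16
Average turnaround = 41/4 = 10.25

10.25


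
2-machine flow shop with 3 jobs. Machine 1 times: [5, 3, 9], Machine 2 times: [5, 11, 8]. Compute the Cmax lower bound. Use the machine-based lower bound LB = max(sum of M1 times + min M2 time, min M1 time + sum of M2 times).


LB1 = sum(M1 times) + min(M2 times) = 17 + 5 = 22
LB2 = min(M1 times) + sum(M2 times) = 3 + 24 = 27
Lower bound = max(LB1, LB2) = max(22, 27) = 27

27


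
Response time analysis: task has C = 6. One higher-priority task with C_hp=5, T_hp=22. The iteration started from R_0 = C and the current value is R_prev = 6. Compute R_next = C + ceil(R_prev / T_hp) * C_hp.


R_next = C + ceil(R_prev / T_hp) * C_hp
ceil(6 / 22) = ceil(0.2727) = 1
Interference = 1 * 5 = 5
R_next = 6 + 5 = 11

11


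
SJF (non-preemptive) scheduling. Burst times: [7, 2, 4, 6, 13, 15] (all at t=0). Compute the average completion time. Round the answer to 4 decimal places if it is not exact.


SJF order (ascending): [2, 4, 6, 7, 13, 15]
Completion times:
  Job 1: burst=2, C=2
  Job 2: burst=4, C=6
  Job 3: burst=6, C=12
  Job 4: burst=7, C=19
  Job 5: burst=13, C=32
  Job 6: burst=15, C=47
Average completion = 118/6 = 19.6667

19.6667


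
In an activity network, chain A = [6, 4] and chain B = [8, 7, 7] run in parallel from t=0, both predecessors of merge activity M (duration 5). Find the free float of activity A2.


ES(A2) = sum of predecessors on chain A = 6
EF(A2) = ES + duration = 6 + 4 = 10
Successor of A2 is M. ES(M) = max(sum(A), sum(B)) = max(10, 22) = 22
Free float = ES(successor) - EF(current) = 22 - 10 = 12

12


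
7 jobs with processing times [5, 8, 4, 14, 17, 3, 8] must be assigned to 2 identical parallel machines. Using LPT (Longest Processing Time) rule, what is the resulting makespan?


Sort jobs in decreasing order (LPT): [17, 14, 8, 8, 5, 4, 3]
Assign each job to the least loaded machine:
  Machine 1: jobs [17, 8, 4], load = 29
  Machine 2: jobs [14, 8, 5, 3], load = 30
Makespan = max load = 30

30


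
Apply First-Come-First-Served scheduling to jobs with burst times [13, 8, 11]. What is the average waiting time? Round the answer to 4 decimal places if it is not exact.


FCFS order (as given): [13, 8, 11]
Waiting times:
  Job 1: wait = 0
  Job 2: wait = 13
  Job 3: wait = 21
Sum of waiting times = 34
Average waiting time = 34/3 = 11.3333

11.3333


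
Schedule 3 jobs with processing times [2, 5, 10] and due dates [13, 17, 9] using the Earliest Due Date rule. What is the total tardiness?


Sort by due date (EDD order): [(10, 9), (2, 13), (5, 17)]
Compute completion times and tardiness:
  Job 1: p=10, d=9, C=10, tardiness=max(0,10-9)=1
  Job 2: p=2, d=13, C=12, tardiness=max(0,12-13)=0
  Job 3: p=5, d=17, C=17, tardiness=max(0,17-17)=0
Total tardiness = 1

1


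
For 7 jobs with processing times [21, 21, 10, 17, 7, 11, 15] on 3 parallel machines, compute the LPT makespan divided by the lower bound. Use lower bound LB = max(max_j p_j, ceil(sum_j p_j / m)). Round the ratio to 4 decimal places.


LPT order: [21, 21, 17, 15, 11, 10, 7]
Machine loads after assignment: [32, 38, 32]
LPT makespan = 38
Lower bound = max(max_job, ceil(total/3)) = max(21, 34) = 34
Ratio = 38 / 34 = 1.1176

1.1176
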